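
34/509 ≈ 0.0668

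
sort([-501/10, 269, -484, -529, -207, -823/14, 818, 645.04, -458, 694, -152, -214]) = [-529, -484, -458, -214, -207, -152, -823/14, -501/10, 269, 645.04, 694, 818]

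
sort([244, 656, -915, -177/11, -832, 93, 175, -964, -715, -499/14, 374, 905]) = [-964, -915, -832, -715, -499/14, -177/11, 93, 175, 244, 374, 656, 905]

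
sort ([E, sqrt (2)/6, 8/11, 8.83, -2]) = [-2, sqrt (2)/6, 8/11, E, 8.83]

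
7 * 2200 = 15400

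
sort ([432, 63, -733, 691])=[-733, 63, 432, 691]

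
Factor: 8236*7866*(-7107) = -1*2^3*3^3*19^1*23^2*29^1*71^1*103^1 = -460422560232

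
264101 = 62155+201946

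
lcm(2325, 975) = 30225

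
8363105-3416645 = 4946460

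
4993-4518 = 475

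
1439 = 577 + 862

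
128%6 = 2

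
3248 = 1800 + 1448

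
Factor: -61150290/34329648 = -1 * 2^(-3) * 5^1 * 47^1 * 1399^1 * 23071^(-1) = -328765/184568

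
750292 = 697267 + 53025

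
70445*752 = 52974640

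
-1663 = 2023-3686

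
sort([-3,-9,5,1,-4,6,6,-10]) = [-10,-9,-4,-3,1,5,6,6]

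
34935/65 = 537 + 6/13≈537.46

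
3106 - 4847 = -1741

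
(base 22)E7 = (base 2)100111011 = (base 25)CF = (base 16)13B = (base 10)315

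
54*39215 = 2117610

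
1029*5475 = 5633775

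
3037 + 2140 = 5177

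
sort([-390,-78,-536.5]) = [-536.5,-390,-78]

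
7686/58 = 132 + 15/29 ≈ 132.52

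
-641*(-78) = 49998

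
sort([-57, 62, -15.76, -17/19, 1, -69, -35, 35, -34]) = [-69, -57, -35, -34, -15.76, -17/19, 1, 35, 62]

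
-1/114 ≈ -0.00877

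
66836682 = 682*98001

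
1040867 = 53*19639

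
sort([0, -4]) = [-4, 0]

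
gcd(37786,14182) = 14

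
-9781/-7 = 1397 + 2/7 ≈ 1397.29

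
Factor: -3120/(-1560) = 2^1 = 2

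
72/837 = 8/93 ≈ 0.0860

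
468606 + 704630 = 1173236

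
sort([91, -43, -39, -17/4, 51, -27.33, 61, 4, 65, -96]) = [-96, -43, -39, -27.33, -17/4, 4, 51, 61, 65, 91]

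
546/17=32+2/17 ≈ 32.12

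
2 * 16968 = 33936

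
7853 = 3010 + 4843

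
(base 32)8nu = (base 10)8958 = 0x22fe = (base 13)4101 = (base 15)29c3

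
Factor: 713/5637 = 3^(-1)*23^1*31^1*1879^(-1)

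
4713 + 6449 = 11162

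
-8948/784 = -2237/196 ≈ -11.41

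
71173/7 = 10167 + 4/7 ≈ 10167.57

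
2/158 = 1/79 ≈ 0.0127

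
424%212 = 0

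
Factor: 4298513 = 4298513^1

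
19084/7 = 2726+2/7≈2726.29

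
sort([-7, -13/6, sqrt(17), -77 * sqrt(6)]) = [-77 * sqrt(6), -7, -13/6, sqrt(17)]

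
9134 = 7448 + 1686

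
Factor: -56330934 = -1 * 2^1 * 3^1 * 11^1 * 19^1 * 29^1 * 1549^1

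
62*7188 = 445656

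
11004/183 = 60 + 8/61 ≈ 60.13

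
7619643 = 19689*387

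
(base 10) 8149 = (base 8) 17725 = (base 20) 1079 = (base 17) 1b36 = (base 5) 230044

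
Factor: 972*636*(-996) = -1*2^6*3^7*53^1*83^1 = -615719232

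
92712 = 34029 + 58683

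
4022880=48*83810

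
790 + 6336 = 7126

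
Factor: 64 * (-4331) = -1 * 2^6 * 61^1 * 71^1 = -277184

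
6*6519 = 39114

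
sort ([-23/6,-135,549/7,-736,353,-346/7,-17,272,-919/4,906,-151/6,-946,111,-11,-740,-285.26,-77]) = [-946,-740,-736,-285.26,-919/4,-135,-77,-346/7,-151/6,-17,-11,-23/6,549/7,111,272,353,906]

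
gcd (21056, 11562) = 94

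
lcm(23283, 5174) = 46566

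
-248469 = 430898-679367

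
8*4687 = 37496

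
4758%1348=714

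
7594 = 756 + 6838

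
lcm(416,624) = 1248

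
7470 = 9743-2273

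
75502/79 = 955 + 57/79 ≈ 955.72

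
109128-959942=-850814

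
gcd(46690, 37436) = 14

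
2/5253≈0.000381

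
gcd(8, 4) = 4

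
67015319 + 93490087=160505406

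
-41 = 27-68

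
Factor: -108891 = -1*3^3*37^1*109^1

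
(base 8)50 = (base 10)40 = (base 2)101000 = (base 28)1c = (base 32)18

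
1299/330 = 433/110 ≈ 3.94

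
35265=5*7053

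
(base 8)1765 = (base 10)1013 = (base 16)3f5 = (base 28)185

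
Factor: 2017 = 2017^1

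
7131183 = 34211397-27080214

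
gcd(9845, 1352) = 1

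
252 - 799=-547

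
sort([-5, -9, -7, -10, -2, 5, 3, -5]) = [-10, -9, -7, -5, -5, -2, 3, 5]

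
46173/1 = 46173 = 46173.00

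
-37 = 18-55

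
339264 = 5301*64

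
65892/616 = 106+149/154 ≈ 106.97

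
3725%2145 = 1580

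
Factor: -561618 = -1*2^1*3^2*41^1*761^1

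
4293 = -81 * (-53) 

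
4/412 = 1/103 ≈ 0.00971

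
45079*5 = 225395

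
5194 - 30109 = -24915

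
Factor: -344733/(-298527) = 659^(-1) * 761^1 = 761/659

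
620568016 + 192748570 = 813316586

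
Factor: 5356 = 2^2 * 13^1 * 103^1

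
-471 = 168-639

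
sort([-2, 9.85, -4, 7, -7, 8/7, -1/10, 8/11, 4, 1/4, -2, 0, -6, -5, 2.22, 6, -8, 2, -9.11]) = [-9.11, -8, -7, -6, -5, -4, -2, -2, -1/10, 0, 1/4, 8/11, 8/7, 2, 2.22, 4, 6, 7, 9.85]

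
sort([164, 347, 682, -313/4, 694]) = [-313/4, 164, 347, 682, 694]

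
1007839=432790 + 575049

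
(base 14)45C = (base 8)1542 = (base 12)602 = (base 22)1H8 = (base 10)866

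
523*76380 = 39946740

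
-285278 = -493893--208615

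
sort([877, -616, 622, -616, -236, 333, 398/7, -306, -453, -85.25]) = [-616, -616, -453, -306, -236, -85.25, 398/7, 333, 622, 877]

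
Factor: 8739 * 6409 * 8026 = 2^1 * 3^2 * 13^1 * 17^1 * 29^1 * 971^1 * 4013^1 = 449522222526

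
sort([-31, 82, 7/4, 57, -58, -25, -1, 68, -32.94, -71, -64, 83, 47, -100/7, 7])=[-71, -64, -58, -32.94, -31, -25, -100/7, -1, 7/4, 7, 47, 57, 68, 82, 83]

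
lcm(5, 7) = 35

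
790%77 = 20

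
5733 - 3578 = 2155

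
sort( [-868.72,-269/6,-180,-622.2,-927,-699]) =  [-927,-868.72,-699,-622.2,-180,-269/6]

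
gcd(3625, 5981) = 1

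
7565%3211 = 1143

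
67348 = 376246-308898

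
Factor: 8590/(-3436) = -1*2^(-1)*5^1 = -5/2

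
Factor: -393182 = -1 * 2^1 * 29^1 * 6779^1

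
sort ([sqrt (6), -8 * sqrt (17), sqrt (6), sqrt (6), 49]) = [-8 * sqrt (17), sqrt (6), sqrt (6), sqrt (6), 49]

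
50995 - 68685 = -17690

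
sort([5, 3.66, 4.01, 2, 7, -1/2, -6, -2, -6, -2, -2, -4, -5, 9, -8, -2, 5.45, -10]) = [-10, -8, -6, -6, -5, -4, -2, -2, -2, -2, -1/2, 2, 3.66, 4.01, 5, 5.45, 7, 9]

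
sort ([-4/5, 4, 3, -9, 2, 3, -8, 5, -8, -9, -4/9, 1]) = [-9, -9, -8, -8, -4/5, -4/9, 1, 2, 3, 3, 4, 5]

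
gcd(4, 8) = 4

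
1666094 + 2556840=4222934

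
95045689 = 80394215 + 14651474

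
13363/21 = 1909/3 ≈ 636.33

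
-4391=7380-11771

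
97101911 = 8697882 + 88404029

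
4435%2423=2012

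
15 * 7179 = 107685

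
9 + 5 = 14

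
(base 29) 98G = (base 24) DDH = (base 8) 17211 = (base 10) 7817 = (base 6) 100105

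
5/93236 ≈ 0.0000536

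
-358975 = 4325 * (-83)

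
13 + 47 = 60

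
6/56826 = 1/9471≈0.000106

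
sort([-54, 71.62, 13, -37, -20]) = [-54, -37, -20, 13, 71.62]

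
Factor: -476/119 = -1 * 2^2 = -4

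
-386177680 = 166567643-552745323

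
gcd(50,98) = 2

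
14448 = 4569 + 9879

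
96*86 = 8256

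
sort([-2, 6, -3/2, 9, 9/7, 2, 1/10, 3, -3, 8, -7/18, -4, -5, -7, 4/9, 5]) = [-7, -5, -4, -3, -2, -3/2, -7/18, 1/10, 4/9, 9/7, 2, 3, 5, 6, 8, 9]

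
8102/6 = 4051/3 ≈ 1350.33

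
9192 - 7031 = 2161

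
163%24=19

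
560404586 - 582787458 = -22382872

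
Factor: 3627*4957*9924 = 2^2*3^3*13^1*31^1*827^1*4957^1 = 178423983036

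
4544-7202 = -2658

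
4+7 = 11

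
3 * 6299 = 18897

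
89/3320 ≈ 0.0268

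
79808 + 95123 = 174931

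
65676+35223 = 100899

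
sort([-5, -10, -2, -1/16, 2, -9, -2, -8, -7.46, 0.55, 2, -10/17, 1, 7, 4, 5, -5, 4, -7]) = [-10, -9, -8, -7.46, -7, -5, -5, -2, -2, -10/17, -1/16, 0.55, 1, 2, 2, 4, 4, 5, 7]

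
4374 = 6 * 729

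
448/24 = 56/3 ≈ 18.67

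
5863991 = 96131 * 61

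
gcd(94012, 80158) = 2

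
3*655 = 1965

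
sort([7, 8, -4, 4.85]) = [-4, 4.85, 7, 8]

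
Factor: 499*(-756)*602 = -1*2^3*3^3*7^2*43^1*499^1 = -227100888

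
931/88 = 10 + 51/88 ≈ 10.58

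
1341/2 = 670 + 1/2 = 670.50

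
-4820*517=-2491940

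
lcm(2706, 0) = 0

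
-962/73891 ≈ -0.0130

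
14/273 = 2/39 ≈ 0.0513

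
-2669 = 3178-5847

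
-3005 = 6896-9901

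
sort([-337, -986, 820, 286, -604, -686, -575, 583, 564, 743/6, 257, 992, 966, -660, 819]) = [-986, -686, -660, -604, -575, -337, 743/6, 257, 286, 564, 583, 819, 820, 966, 992]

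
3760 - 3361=399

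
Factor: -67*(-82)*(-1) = -1*2^1*41^1*67^1 = -5494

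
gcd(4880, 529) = 1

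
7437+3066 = 10503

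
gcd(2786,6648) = 2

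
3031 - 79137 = -76106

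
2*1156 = 2312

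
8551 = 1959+6592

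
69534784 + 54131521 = 123666305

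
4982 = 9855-4873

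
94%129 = 94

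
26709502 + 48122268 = 74831770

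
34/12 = 2 + 5/6 ≈ 2.83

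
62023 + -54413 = 7610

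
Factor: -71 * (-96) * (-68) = -1 * 2^7 * 3^1 * 17^1 * 71^1 = -463488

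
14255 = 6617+7638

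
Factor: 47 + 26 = 73^1 = 73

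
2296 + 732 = 3028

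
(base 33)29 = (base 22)39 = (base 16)4b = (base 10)75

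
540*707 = 381780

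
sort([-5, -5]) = [-5, -5]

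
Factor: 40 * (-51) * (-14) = 2^4 * 3^1 * 5^1 * 7^1 * 17^1 = 28560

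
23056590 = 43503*530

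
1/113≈0.00885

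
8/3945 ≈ 0.00203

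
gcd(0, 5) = 5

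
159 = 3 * 53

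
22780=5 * 4556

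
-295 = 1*(-295)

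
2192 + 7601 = 9793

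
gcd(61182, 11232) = 54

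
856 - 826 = 30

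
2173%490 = 213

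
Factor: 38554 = 2^1 * 37^1 * 521^1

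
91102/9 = 10122+4/9 ≈ 10122.44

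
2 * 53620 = 107240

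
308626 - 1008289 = -699663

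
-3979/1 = -3979 = -3979.00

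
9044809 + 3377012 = 12421821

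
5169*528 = 2729232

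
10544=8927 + 1617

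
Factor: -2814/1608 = -1 * 2^(-2) * 7^1 = -7/4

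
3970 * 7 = 27790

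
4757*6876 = 32709132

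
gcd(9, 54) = 9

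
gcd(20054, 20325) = 271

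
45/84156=15/28052 ≈ 0.000535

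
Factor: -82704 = -1 * 2^4 * 3^1 * 1723^1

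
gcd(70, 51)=1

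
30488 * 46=1402448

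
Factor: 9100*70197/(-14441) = -1*2^2*3^1*5^2*13^1*2063^(-1)*23399^1 = -91256100/2063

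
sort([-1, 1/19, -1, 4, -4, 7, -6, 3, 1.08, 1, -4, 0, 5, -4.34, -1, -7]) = [-7, -6, -4.34, -4, -4, -1, -1, -1, 0, 1/19, 1, 1.08, 3, 4, 5, 7]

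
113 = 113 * 1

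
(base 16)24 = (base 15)26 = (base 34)12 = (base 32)14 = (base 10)36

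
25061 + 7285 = 32346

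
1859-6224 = -4365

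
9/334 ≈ 0.0269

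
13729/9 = 1525 + 4/9≈1525.44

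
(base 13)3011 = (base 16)19cd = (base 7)25154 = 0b1100111001101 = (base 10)6605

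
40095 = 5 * 8019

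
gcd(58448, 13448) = 8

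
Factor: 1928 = 2^3*241^1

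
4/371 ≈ 0.0108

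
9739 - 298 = 9441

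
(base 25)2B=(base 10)61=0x3D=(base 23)2F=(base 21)2J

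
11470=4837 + 6633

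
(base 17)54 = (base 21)45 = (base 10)89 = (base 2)1011001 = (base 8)131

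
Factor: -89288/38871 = -1*2^3*3^(-2)*7^(-1)*617^(-1)*11161^1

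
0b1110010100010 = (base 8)16242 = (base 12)42aa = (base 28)99m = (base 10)7330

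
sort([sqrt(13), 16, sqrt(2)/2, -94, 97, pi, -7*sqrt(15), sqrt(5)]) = [-94, -7*sqrt(15), sqrt(2)/2, sqrt(5), pi, sqrt(13), 16, 97]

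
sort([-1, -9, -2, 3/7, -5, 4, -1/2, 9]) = [-9, -5, -2, -1, -1/2, 3/7, 4, 9]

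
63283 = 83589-20306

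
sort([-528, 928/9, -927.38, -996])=[-996, -927.38, -528, 928/9]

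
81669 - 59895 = 21774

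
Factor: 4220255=5^1*13^1*64927^1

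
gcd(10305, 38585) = 5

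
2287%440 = 87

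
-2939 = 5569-8508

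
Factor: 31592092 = 2^2 * 7^1 * 1128289^1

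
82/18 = 4+5/9 ≈ 4.56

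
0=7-7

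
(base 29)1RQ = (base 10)1650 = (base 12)B56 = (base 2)11001110010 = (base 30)1P0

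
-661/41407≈-0.0160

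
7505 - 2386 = 5119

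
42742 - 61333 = -18591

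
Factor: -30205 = -1*5^1*7^1*863^1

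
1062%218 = 190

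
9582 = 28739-19157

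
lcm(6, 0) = 0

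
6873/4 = 1718 + 1/4 = 1718.25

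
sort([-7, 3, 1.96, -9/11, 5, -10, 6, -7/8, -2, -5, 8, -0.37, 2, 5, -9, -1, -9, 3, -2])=[-10, -9, -9, -7, -5, -2, -2, -1, -7/8, -9/11, -0.37, 1.96, 2, 3, 3, 5, 5, 6, 8]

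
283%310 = 283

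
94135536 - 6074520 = 88061016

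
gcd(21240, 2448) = 72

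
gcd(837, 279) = 279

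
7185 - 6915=270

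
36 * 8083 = 290988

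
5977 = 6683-706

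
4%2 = 0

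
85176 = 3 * 28392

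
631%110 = 81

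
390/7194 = 65/1199 ≈ 0.0542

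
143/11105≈0.0129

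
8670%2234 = 1968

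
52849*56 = 2959544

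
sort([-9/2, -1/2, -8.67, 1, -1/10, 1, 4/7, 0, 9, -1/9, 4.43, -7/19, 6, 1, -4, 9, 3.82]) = [-8.67, -9/2, -4, -1/2, -7/19, -1/9, -1/10, 0, 4/7, 1, 1, 1, 3.82, 4.43, 6, 9, 9]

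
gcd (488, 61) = 61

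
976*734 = 716384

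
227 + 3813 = 4040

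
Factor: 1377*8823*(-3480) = -1*2^3*3^6*5^1*17^2*29^1*173^1 = -42279463080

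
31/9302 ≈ 0.00333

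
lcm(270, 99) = 2970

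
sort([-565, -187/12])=[-565, -187/12]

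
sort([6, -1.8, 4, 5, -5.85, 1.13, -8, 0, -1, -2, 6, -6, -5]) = [-8, -6, -5.85, -5, -2, -1.8, -1, 0, 1.13, 4, 5, 6, 6]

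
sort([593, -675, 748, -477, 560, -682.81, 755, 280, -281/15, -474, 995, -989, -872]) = [-989, -872, -682.81, -675, -477, -474, -281/15, 280, 560, 593, 748, 755, 995]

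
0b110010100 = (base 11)338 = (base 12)298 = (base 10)404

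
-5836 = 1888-7724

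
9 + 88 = 97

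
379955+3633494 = 4013449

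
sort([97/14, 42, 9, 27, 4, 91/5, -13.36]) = [-13.36, 4, 97/14, 9, 91/5, 27, 42]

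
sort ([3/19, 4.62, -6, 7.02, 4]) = [-6, 3/19, 4, 4.62, 7.02]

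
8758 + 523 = 9281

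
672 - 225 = 447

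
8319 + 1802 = 10121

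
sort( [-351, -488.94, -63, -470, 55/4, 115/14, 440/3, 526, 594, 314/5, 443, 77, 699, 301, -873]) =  [-873, -488.94, -470, -351, -63, 115/14, 55/4, 314/5, 77, 440/3, 301, 443, 526, 594, 699]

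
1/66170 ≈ 0.0000151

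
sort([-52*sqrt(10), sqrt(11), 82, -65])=[-52*sqrt(10), -65, sqrt(11), 82]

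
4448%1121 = 1085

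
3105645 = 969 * 3205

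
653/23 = 28 + 9/23 ≈ 28.39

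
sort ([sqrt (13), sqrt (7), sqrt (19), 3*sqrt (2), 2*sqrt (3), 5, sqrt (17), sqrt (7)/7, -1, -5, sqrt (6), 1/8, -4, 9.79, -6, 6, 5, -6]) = [-6, -6, -5, -4, -1, 1/8, sqrt (7)/7, sqrt (6), sqrt (7), 2*sqrt (3), sqrt (13), sqrt (17), 3*sqrt (2), sqrt (19), 5, 5, 6, 9.79]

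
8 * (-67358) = -538864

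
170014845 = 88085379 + 81929466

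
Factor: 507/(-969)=-1 * 13^2 * 17^(-1) * 19^(-1)=-169/323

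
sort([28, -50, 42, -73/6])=[-50, -73/6, 28, 42]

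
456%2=0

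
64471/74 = 871 + 17/74 ≈ 871.23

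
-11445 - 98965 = -110410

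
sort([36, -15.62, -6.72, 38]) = [-15.62, -6.72, 36, 38]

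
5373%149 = 9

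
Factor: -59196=-1*2^2*3^1*4933^1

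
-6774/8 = -3387/4 = -846.75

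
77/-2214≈-0.0348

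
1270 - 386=884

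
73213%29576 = 14061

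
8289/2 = 4144 + 1/2 = 4144.50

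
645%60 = 45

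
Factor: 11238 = 2^1 * 3^1 * 1873^1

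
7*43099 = 301693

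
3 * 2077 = 6231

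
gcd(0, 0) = 0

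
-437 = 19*(-23)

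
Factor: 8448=2^8 * 3^1 * 11^1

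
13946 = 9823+4123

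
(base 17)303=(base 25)19k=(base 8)1546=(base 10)870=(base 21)1k9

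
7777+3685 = 11462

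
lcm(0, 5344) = 0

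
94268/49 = 1923+41/49 ≈ 1923.84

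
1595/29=55=55.00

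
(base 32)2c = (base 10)76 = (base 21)3d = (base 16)4c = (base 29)2i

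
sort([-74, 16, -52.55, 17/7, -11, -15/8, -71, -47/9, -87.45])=[-87.45, -74, -71, -52.55, -11, -47/9, -15/8, 17/7, 16]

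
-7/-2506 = 1/358 ≈ 0.00279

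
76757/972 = 78 + 941/972 ≈ 78.97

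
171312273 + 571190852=742503125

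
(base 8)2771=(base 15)6be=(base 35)18o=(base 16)5f9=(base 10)1529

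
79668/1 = 79668 = 79668.00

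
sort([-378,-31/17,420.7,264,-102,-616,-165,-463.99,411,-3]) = [-616,-463.99,-378,-165,-102,-3,-31/17,264,411,420.7]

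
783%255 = 18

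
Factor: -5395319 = -1*101^1*53419^1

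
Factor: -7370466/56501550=-1*3^(-3)*5^(-2)*7^(-1)*29^1*1993^(-1)*42359^1=-1228411/9416925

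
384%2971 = 384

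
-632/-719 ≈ 0.879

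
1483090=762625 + 720465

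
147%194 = 147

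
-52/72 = -13/18≈-0.722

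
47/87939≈0.000534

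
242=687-445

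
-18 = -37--19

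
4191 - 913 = 3278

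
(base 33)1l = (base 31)1n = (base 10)54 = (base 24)26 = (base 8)66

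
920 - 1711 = -791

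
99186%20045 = 19006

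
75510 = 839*90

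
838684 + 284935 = 1123619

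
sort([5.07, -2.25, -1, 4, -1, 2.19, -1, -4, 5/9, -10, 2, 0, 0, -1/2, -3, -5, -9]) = [-10, -9, -5, -4, -3, -2.25, -1, -1, -1, -1/2, 0, 0, 5/9, 2, 2.19, 4, 5.07]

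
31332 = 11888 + 19444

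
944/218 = 4+36/109 ≈ 4.33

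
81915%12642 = 6063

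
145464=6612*22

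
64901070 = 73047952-8146882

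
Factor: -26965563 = -1*3^1*29^1*37^1*8377^1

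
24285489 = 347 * 69987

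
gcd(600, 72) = 24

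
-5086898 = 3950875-9037773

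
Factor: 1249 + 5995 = 2^2*1811^1 = 7244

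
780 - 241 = 539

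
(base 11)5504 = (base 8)16140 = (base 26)aja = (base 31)7ha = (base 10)7264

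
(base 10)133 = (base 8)205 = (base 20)6d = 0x85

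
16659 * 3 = 49977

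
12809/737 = 17 + 280/737 ≈ 17.38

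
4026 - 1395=2631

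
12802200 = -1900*(-6738)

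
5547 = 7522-1975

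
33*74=2442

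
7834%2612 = 2610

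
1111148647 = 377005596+734143051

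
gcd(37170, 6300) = 630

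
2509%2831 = 2509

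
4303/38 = 113 + 9/38 ≈ 113.24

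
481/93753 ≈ 0.00513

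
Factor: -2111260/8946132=-1*3^(-1)*5^1*13^(-1)*57347^(-1)*105563^1=-527815/2236533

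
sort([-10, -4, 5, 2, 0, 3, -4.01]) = [-10, -4.01, -4, 0, 2, 3, 5]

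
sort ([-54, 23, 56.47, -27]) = [-54, -27, 23, 56.47]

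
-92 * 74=-6808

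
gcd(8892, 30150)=18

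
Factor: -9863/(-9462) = 2^(-1) * 3^(-1) * 7^1 * 19^(-1) * 83^(-1) * 1409^1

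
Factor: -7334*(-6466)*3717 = 2^2*3^2*7^1*19^1*53^1*59^1*61^1*193^1 = 176266250748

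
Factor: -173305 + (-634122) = -1 * 807427^1 = -807427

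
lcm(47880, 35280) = 670320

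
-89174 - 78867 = -168041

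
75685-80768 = -5083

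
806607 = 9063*89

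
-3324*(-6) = 19944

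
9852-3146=6706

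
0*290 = 0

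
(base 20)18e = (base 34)gu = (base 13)352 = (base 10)574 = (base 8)1076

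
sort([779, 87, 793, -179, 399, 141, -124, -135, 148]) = [-179, -135, -124, 87, 141, 148, 399, 779, 793]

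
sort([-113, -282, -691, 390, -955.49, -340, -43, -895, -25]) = [-955.49, -895, -691, -340, -282, -113, -43, -25, 390]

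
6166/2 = 3083 = 3083.00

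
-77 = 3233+-3310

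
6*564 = 3384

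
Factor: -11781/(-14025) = 3^1*5^(-2)*7^1 = 21/25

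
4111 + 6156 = 10267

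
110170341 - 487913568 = -377743227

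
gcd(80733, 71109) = 3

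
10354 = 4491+5863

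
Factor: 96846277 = 11^1*43^1*204749^1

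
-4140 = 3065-7205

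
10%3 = 1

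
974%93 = 44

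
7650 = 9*850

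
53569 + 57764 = 111333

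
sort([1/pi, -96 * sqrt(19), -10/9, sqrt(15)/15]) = [-96 * sqrt(19), -10/9, sqrt(15)/15, 1/pi]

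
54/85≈0.635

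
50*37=1850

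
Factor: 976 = 2^4 * 61^1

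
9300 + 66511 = 75811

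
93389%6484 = 2613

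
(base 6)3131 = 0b1010111111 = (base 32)lv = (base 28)p3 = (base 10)703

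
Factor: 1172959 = 1172959^1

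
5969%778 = 523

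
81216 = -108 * (-752)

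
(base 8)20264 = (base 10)8372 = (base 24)eck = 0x20b4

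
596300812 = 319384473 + 276916339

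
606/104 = 5 + 43/52 ≈ 5.83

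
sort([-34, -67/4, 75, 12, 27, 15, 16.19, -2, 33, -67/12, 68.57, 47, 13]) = [-34, -67/4, -67/12, -2, 12, 13, 15, 16.19, 27, 33, 47, 68.57, 75]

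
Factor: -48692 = -1 * 2^2 * 7^1 * 37^1 * 47^1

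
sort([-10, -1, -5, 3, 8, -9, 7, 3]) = [-10, -9, -5, -1, 3, 3, 7, 8]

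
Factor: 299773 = 29^1 * 10337^1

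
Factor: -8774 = -1*2^1*41^1*107^1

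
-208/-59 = 3 + 31/59 ≈ 3.53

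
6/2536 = 3/1268 ≈ 0.00237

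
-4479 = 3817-8296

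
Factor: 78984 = 2^3*3^2*1097^1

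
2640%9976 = 2640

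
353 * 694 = 244982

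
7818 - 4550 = 3268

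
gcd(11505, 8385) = 195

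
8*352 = 2816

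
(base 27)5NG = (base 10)4282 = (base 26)68I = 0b1000010111010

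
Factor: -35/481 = -1*5^1*7^1*13^(-1)*37^(-1)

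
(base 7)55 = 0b101000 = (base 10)40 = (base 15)2a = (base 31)19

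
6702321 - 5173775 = 1528546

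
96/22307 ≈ 0.00430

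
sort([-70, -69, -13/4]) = [-70, -69, -13/4]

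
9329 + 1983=11312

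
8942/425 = 526/25 = 21.04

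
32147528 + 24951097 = 57098625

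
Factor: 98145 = 3^3*5^1*727^1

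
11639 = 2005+9634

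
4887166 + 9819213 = 14706379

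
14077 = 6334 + 7743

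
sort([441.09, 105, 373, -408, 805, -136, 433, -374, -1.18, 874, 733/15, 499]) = [-408, -374, -136, -1.18, 733/15, 105, 373, 433, 441.09, 499, 805, 874]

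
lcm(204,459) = 1836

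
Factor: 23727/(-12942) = -1 * 2^(-1) * 3^(-1) * 11^1 = -11/6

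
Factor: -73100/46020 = -1 * 3^ (-1) * 5^1 * 13^ (-1) * 17^1 * 43^1 * 59^ (-1) = -3655/2301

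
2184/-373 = -5 - 319/373 ≈ -5.86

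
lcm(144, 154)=11088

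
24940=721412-696472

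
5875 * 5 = 29375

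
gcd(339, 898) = 1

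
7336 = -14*(-524)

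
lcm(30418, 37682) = 2524694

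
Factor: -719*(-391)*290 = 2^1*5^1*17^1*23^1*29^1*719^1 = 81527410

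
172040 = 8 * 21505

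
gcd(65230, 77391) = 1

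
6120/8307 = 680/923 ≈ 0.737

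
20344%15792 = 4552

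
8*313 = 2504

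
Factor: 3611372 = 2^2*127^1*7109^1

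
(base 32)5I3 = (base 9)7732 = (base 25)92O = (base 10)5699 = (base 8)13103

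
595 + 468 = 1063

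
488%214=60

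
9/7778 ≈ 0.00116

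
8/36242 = 4/18121≈0.000221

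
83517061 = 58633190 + 24883871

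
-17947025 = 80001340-97948365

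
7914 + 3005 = 10919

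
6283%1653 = 1324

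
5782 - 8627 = -2845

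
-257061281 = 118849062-375910343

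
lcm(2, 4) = 4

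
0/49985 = 0 = 0.00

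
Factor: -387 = -1 * 3^2 * 43^1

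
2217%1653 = 564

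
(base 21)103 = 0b110111100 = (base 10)444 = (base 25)hj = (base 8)674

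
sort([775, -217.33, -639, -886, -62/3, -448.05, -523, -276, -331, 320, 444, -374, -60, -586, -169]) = [-886, -639, -586, -523, -448.05, -374, -331, -276, -217.33, -169, -60, -62/3, 320, 444, 775]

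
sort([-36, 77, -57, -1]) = [-57, -36, -1, 77]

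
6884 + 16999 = 23883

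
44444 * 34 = 1511096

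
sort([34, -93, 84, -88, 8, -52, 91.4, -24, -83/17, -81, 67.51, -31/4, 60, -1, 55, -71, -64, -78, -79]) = [-93, -88, -81, -79, -78, -71, -64, -52, -24, -31/4, -83/17, -1, 8, 34, 55, 60, 67.51, 84, 91.4]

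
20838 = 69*302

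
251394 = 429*586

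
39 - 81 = -42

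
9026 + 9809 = 18835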